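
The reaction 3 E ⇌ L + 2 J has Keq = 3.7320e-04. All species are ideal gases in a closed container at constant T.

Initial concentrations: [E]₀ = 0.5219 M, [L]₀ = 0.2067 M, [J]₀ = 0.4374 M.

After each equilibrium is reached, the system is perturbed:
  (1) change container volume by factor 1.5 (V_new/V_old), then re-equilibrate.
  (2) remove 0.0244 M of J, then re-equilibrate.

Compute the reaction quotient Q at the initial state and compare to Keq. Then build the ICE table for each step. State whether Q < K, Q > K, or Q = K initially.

Q₀ = 0.2782 vs Keq = 3.7320e-04 ⇒ Q>K, reverse
Step 1:
                   E          L          J
  init        0.5219     0.2067     0.4374
  Δ           0.5035    -0.1678    -0.3357
  eq           1.025    0.03887     0.1017
  solve Keq expr → x = -0.1678; check Q = 3.7320e-04
Then change container volume by factor 1.5 (V_new/V_old).
Step 2:
                   E          L          J
  init        0.6836    0.02591    0.06783
  Δ                0          0          0
  eq          0.6836    0.02591    0.06783
  solve Keq expr → x = 0; check Q = 3.7320e-04
Then remove 0.0244 M of J.
Step 3:
                   E          L          J
  init        0.6836    0.02591    0.04343
  Δ           -0.021   0.007001      0.014
  eq          0.6626    0.03292    0.05743
  solve Keq expr → x = 0.007001; check Q = 3.7320e-04

Q₀ = 0.2782; Q > K (proceeds reverse)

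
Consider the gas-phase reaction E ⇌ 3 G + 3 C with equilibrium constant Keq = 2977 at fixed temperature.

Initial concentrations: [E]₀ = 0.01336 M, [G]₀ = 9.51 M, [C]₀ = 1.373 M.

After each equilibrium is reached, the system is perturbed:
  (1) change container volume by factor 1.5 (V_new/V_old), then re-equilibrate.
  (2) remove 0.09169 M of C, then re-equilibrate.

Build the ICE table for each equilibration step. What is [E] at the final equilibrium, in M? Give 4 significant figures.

[E]_eq = 0.03442 M

Q₀ = 1.6663e+05 vs Keq = 2977 ⇒ Q>K, reverse
Step 1:
                  E         G         C
  init      0.01336      9.51     1.373
  Δ          0.1609   -0.4828   -0.4828
  eq         0.1743     9.027    0.8902
  solve Keq expr → x = -0.1609; check Q = 2977
Then change container volume by factor 1.5 (V_new/V_old).
Step 2:
                  E         G         C
  init       0.1162     6.018    0.5934
  Δ        -0.07267     0.218     0.218
  eq        0.04353     6.236    0.8115
  solve Keq expr → x = 0.07267; check Q = 2977
Then remove 0.09169 M of C.
Step 3:
                  E         G         C
  init      0.04353     6.236    0.7198
  Δ       -0.009109   0.02733   0.02733
  eq        0.03442     6.263    0.7471
  solve Keq expr → x = 0.009109; check Q = 2977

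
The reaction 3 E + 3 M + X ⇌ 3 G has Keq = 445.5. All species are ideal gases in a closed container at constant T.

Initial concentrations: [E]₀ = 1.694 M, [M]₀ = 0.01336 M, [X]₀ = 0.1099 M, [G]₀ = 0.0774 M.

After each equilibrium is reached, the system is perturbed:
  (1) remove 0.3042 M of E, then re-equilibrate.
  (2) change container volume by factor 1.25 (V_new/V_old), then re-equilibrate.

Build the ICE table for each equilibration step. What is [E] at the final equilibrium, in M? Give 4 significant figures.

Q₀ = 364 vs Keq = 445.5 ⇒ Q<K, forward
Step 1:
                  E         M         X         G
  init        1.694   0.01336    0.1099    0.0774
  Δ       -7.3671e-04 -7.3671e-04 -2.4557e-04 7.3671e-04
  eq          1.693   0.01262    0.1097   0.07814
  solve Keq expr → x = 2.4557e-04; check Q = 445.5
Then remove 0.3042 M of E.
Step 2:
                  E         M         X         G
  init        1.389   0.01262    0.1097   0.07814
  Δ        0.002261  0.002261 7.5364e-04 -0.002261
  eq          1.391   0.01488    0.1104   0.07588
  solve Keq expr → x = -7.5364e-04; check Q = 445.5
Then change container volume by factor 1.25 (V_new/V_old).
Step 3:
                  E         M         X         G
  init        1.113   0.01191   0.08833    0.0607
  Δ        0.003182  0.003182  0.001061 -0.003182
  eq          1.116   0.01509   0.08939   0.05752
  solve Keq expr → x = -0.001061; check Q = 445.5

[E]_eq = 1.116 M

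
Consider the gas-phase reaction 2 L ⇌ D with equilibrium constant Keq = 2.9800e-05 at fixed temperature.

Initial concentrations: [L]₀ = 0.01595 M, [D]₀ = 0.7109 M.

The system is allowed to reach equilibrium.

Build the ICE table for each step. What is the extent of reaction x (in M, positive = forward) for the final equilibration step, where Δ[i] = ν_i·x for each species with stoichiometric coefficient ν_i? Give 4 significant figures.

Q₀ = 2794 vs Keq = 2.9800e-05 ⇒ Q>K, reverse
Step 1:
                    L           D
  init        0.01595      0.7109
  Δ             1.422     -0.7108
  eq            1.438  6.1590e-05
  solve Keq expr → x = -0.7108; check Q = 2.9800e-05

x = -0.7108 M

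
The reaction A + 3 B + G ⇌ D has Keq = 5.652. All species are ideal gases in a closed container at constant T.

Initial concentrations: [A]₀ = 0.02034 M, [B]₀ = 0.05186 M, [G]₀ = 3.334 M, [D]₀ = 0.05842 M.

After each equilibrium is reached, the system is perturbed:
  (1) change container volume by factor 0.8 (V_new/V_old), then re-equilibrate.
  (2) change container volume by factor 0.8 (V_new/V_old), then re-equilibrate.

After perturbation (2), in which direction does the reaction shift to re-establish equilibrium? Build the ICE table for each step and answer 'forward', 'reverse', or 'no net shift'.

Q₀ = 6177 vs Keq = 5.652 ⇒ Q>K, reverse
Step 1:
                   A          B          G          D
  Initial    0.02034    0.05186      3.334    0.05842
  Change     0.04838     0.1451    0.04838   -0.04838
  Equil      0.06872      0.197      3.382    0.01004
  solve Keq expr → x = -0.04838; check Q = 5.652
Then change container volume by factor 0.8 (V_new/V_old).
Step 2:
                   A          B          G          D
  Initial     0.0859     0.2462      4.228    0.01255
  Change   -0.007924   -0.02377  -0.007924   0.007924
  Equil      0.07797     0.2225       4.22    0.02048
  solve Keq expr → x = 0.007924; check Q = 5.652
Then change container volume by factor 0.8 (V_new/V_old).
Step 3:
                   A          B          G          D
  Initial    0.09747     0.2781      5.275     0.0256
  Change    -0.01145   -0.03436   -0.01145    0.01145
  Equil      0.08601     0.2437      5.264    0.03705
  solve Keq expr → x = 0.01145; check Q = 5.652

Direction: forward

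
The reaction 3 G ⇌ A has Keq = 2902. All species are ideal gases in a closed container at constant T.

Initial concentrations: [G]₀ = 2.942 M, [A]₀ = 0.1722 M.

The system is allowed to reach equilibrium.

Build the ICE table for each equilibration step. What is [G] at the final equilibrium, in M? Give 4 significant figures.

Q₀ = 0.006762 vs Keq = 2902 ⇒ Q<K, forward
Step 1:
                  G         A
  I           2.942    0.1722
  C          -2.869    0.9563
  E         0.07299     1.129
  solve Keq expr → x = 0.9563; check Q = 2902

[G]_eq = 0.07299 M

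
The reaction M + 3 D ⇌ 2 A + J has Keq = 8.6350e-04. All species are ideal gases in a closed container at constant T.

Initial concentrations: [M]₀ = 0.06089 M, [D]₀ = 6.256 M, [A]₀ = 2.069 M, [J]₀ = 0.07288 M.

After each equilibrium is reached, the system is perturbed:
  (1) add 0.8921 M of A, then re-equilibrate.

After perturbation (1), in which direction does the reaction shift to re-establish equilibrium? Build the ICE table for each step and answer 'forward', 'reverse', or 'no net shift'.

Direction: reverse

Q₀ = 0.02093 vs Keq = 8.6350e-04 ⇒ Q>K, reverse
Step 1:
                  M         D         A         J
  init      0.06089     6.256     2.069   0.07288
  Δ         0.06511    0.1953   -0.1302  -0.06511
  eq          0.126     6.451     1.939  0.007772
  solve Keq expr → x = -0.06511; check Q = 8.6350e-04
Then add 0.8921 M of A.
Step 2:
                  M         D         A         J
  init        0.126     6.451     2.831  0.007772
  Δ        0.003969   0.01191 -0.007939 -0.003969
  eq           0.13     6.463     2.823  0.003802
  solve Keq expr → x = -0.003969; check Q = 8.6350e-04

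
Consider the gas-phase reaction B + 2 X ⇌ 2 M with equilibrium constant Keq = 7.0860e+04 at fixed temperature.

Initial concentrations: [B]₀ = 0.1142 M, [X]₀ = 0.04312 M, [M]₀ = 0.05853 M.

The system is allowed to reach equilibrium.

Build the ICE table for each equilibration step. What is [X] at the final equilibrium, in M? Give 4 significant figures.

[X]_eq = 0.001235 M

Q₀ = 16.13 vs Keq = 7.0860e+04 ⇒ Q<K, forward
Step 1:
                  B         X         M
  I          0.1142   0.04312   0.05853
  C        -0.02094  -0.04188   0.04188
  E         0.09326  0.001235    0.1004
  solve Keq expr → x = 0.02094; check Q = 7.0860e+04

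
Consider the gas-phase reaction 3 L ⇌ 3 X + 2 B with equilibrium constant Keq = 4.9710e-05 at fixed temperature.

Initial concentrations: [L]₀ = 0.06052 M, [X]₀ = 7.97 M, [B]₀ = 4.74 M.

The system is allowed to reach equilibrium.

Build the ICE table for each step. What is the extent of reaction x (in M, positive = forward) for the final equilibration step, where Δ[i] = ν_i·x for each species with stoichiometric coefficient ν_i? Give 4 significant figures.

Q₀ = 5.1314e+07 vs Keq = 4.9710e-05 ⇒ Q>K, reverse
Step 1:
                   L          X          B
  Initial    0.06052       7.97       4.74
  Change       6.927     -6.927     -4.618
  Equil        6.987      1.043     0.1222
  solve Keq expr → x = -2.309; check Q = 4.9710e-05

x = -2.309 M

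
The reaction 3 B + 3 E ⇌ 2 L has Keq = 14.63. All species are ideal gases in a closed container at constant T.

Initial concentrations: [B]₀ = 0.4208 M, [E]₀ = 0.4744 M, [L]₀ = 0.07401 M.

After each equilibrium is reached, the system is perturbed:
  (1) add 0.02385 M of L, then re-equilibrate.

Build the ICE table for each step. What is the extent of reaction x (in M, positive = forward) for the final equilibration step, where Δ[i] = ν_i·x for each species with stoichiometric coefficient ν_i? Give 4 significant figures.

Q₀ = 0.6885 vs Keq = 14.63 ⇒ Q<K, forward
Step 1:
                    B           E           L
  I            0.4208      0.4744     0.07401
  C           -0.1092     -0.1092     0.07281
  E            0.3116      0.3652      0.1468
  solve Keq expr → x = 0.0364; check Q = 14.63
Then add 0.02385 M of L.
Step 2:
                    B           E           L
  I            0.3116      0.3652      0.1707
  C           0.01179     0.01179    -0.00786
  E            0.3234       0.377      0.1628
  solve Keq expr → x = -0.00393; check Q = 14.63

x = -0.00393 M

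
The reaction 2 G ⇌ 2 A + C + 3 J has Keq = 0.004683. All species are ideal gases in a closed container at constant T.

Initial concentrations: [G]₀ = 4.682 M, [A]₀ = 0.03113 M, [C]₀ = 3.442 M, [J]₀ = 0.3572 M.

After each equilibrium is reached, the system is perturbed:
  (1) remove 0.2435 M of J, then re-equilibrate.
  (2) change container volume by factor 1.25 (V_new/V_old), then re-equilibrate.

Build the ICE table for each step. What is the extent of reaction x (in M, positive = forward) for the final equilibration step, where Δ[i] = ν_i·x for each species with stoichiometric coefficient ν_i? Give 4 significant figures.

Q₀ = 6.9349e-06 vs Keq = 0.004683 ⇒ Q<K, forward
Step 1:
                   G          A          C          J
  init         4.682    0.03113      3.442     0.3572
  Δ          -0.2369     0.2369     0.1184     0.3553
  eq           4.445      0.268       3.56     0.7125
  solve Keq expr → x = 0.1184; check Q = 0.004683
Then remove 0.2435 M of J.
Step 2:
                   G          A          C          J
  init         4.445      0.268       3.56      0.469
  Δ         -0.08008    0.08008    0.04004     0.1201
  eq           4.365     0.3481        3.6     0.5892
  solve Keq expr → x = 0.04004; check Q = 0.004683
Then change container volume by factor 1.25 (V_new/V_old).
Step 3:
                   G          A          C          J
  init         3.492     0.2785       2.88     0.4713
  Δ         -0.05547    0.05547    0.02773     0.0832
  eq           3.437      0.334      2.908     0.5545
  solve Keq expr → x = 0.02773; check Q = 0.004683

x = 0.02773 M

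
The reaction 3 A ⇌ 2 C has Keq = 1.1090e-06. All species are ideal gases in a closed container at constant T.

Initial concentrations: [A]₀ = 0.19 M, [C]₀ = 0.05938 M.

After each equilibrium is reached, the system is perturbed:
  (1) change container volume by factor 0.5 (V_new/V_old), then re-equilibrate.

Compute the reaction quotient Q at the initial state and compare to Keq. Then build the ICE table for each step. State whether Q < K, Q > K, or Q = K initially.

Q₀ = 0.5141; Q > K (proceeds reverse)

Q₀ = 0.5141 vs Keq = 1.1090e-06 ⇒ Q>K, reverse
Step 1:
                    A           C
  init           0.19     0.05938
  Δ           0.08884    -0.05922
  eq           0.2788  1.5506e-04
  solve Keq expr → x = -0.02961; check Q = 1.1090e-06
Then change container volume by factor 0.5 (V_new/V_old).
Step 2:
                    A           C
  init         0.5577  3.1011e-04
  Δ       -1.9234e-04  1.2823e-04
  eq           0.5575  4.3834e-04
  solve Keq expr → x = 6.4113e-05; check Q = 1.1090e-06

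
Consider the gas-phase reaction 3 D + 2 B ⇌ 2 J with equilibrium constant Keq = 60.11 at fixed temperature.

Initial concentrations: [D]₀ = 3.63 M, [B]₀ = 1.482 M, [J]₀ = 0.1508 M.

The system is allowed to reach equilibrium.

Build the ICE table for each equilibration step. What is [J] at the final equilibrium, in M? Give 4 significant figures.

Q₀ = 2.1646e-04 vs Keq = 60.11 ⇒ Q<K, forward
Step 1:
                    D           B           J
  init           3.63       1.482      0.1508
  Δ            -2.071      -1.381       1.381
  eq            1.559      0.1015       1.531
  solve Keq expr → x = 0.6903; check Q = 60.11

[J]_eq = 1.531 M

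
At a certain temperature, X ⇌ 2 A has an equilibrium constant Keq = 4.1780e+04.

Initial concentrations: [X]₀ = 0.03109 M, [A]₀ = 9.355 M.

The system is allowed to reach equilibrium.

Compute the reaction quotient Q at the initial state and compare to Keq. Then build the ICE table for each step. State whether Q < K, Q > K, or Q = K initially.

Q₀ = 2815 vs Keq = 4.1780e+04 ⇒ Q<K, forward
Step 1:
                   X          A
  I          0.03109      9.355
  C         -0.02897    0.05794
  E         0.002121      9.413
  solve Keq expr → x = 0.02897; check Q = 4.1780e+04

Q₀ = 2815; Q < K (proceeds forward)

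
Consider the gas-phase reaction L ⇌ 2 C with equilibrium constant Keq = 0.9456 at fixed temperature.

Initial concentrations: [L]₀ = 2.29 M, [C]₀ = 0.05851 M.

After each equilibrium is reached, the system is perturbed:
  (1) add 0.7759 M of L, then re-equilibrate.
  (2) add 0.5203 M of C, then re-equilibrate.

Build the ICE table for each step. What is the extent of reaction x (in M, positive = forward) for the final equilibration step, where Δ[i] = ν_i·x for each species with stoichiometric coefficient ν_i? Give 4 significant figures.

x = -0.2252 M

Q₀ = 0.001495 vs Keq = 0.9456 ⇒ Q<K, forward
Step 1:
                  L         C
  init         2.29   0.05851
  Δ         -0.6024     1.205
  eq          1.688     1.263
  solve Keq expr → x = 0.6024; check Q = 0.9456
Then add 0.7759 M of L.
Step 2:
                  L         C
  init        2.464     1.263
  Δ         -0.1137    0.2274
  eq           2.35     1.491
  solve Keq expr → x = 0.1137; check Q = 0.9456
Then add 0.5203 M of C.
Step 3:
                  L         C
  init         2.35     2.011
  Δ          0.2252   -0.4505
  eq          2.575      1.56
  solve Keq expr → x = -0.2252; check Q = 0.9456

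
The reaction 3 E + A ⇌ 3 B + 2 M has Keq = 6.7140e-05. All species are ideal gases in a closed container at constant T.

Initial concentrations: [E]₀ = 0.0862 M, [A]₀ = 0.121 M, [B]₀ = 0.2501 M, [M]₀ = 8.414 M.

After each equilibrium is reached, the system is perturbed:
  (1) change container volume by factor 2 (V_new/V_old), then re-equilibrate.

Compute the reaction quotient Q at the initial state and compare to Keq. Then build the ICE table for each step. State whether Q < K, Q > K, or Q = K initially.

Q₀ = 1.4290e+04; Q > K (proceeds reverse)

Q₀ = 1.4290e+04 vs Keq = 6.7140e-05 ⇒ Q>K, reverse
Step 1:
                   E          A          B          M
  init        0.0862      0.121     0.2501      8.414
  Δ           0.2481    0.08271    -0.2481    -0.1654
  eq          0.3343     0.2037   0.001959      8.249
  solve Keq expr → x = -0.08271; check Q = 6.7140e-05
Then change container volume by factor 2 (V_new/V_old).
Step 2:
                   E          A          B          M
  init        0.1672     0.1019 9.7928e-04      4.124
  Δ       -2.5230e-04 -8.4101e-05 2.5230e-04 1.6820e-04
  eq          0.1669     0.1018   0.001232      4.124
  solve Keq expr → x = 8.4101e-05; check Q = 6.7140e-05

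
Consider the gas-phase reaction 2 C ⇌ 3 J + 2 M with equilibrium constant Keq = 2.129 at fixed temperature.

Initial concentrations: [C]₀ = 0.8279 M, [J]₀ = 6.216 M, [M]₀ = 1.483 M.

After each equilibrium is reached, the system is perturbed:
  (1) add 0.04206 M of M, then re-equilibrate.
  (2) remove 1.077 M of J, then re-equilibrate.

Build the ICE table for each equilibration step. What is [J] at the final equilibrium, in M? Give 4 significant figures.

[J]_eq = 3.496 M

Q₀ = 770.7 vs Keq = 2.129 ⇒ Q>K, reverse
Step 1:
                   C          J          M
  init        0.8279      6.216      1.483
  Δ            1.173     -1.759     -1.173
  eq           2.001      4.457     0.3103
  solve Keq expr → x = -0.5864; check Q = 2.129
Then add 0.04206 M of M.
Step 2:
                   C          J          M
  init         2.001      4.457     0.3523
  Δ          0.03195   -0.04793   -0.03195
  eq           2.033      4.409     0.3204
  solve Keq expr → x = -0.01598; check Q = 2.129
Then remove 1.077 M of J.
Step 3:
                   C          J          M
  init         2.033      3.332     0.3204
  Δ          -0.1091     0.1636     0.1091
  eq           1.924      3.496     0.4294
  solve Keq expr → x = 0.05454; check Q = 2.129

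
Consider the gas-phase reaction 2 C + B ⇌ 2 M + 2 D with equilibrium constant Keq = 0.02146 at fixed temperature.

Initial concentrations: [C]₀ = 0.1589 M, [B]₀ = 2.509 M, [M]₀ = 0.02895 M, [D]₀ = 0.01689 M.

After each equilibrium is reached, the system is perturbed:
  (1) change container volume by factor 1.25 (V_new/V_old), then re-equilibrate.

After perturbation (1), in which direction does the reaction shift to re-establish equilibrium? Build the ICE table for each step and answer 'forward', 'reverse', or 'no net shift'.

Direction: forward

Q₀ = 3.7741e-06 vs Keq = 0.02146 ⇒ Q<K, forward
Step 1:
                    C           B           M           D
  Initial      0.1589       2.509     0.02895     0.01689
  Change     -0.09674    -0.04837     0.09674     0.09674
  Equil       0.06216       2.461      0.1257      0.1136
  solve Keq expr → x = 0.04837; check Q = 0.02146
Then change container volume by factor 1.25 (V_new/V_old).
Step 2:
                    C           B           M           D
  Initial     0.04972       1.969      0.1006     0.09091
  Change    -0.002691   -0.001346    0.002691    0.002691
  Equil       0.04703       1.967      0.1032      0.0936
  solve Keq expr → x = 0.001346; check Q = 0.02146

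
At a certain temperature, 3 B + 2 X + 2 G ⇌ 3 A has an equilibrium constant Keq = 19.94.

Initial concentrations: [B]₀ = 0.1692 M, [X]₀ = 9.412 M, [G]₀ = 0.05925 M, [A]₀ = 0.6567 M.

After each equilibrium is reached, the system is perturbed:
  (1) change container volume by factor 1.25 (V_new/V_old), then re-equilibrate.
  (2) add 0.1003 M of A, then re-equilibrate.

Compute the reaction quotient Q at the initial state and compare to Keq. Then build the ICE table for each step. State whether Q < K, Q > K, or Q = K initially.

Q₀ = 188; Q > K (proceeds reverse)

Q₀ = 188 vs Keq = 19.94 ⇒ Q>K, reverse
Step 1:
                  B         X         G         A
  init       0.1692     9.412   0.05925    0.6567
  Δ         0.06017   0.04012   0.04012  -0.06017
  eq         0.2294     9.452   0.09937    0.5965
  solve Keq expr → x = -0.02006; check Q = 19.94
Then change container volume by factor 1.25 (V_new/V_old).
Step 2:
                  B         X         G         A
  init       0.1835     7.562   0.07949    0.4772
  Δ         0.02394   0.01596   0.01596  -0.02394
  eq         0.2074     7.578   0.09546    0.4533
  solve Keq expr → x = -0.007981; check Q = 19.94
Then add 0.1003 M of A.
Step 3:
                  B         X         G         A
  init       0.2074     7.578   0.09546    0.5536
  Δ         0.01835   0.01223   0.01223  -0.01835
  eq         0.2258      7.59    0.1077    0.5352
  solve Keq expr → x = -0.006115; check Q = 19.94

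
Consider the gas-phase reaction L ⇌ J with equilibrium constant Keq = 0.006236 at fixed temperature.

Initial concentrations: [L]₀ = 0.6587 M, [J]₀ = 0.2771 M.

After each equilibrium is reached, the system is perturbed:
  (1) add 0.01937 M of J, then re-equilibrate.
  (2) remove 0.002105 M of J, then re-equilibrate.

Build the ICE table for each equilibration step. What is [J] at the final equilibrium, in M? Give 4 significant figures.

Q₀ = 0.4207 vs Keq = 0.006236 ⇒ Q>K, reverse
Step 1:
                  L         J
  Initial    0.6587    0.2771
  Change     0.2713   -0.2713
  Equil        0.93  0.005799
  solve Keq expr → x = -0.2713; check Q = 0.006236
Then add 0.01937 M of J.
Step 2:
                  L         J
  Initial      0.93   0.02517
  Change    0.01925  -0.01925
  Equil      0.9493   0.00592
  solve Keq expr → x = -0.01925; check Q = 0.006236
Then remove 0.002105 M of J.
Step 3:
                  L         J
  Initial    0.9493  0.003815
  Change  -0.002092  0.002092
  Equil      0.9472  0.005906
  solve Keq expr → x = 0.002092; check Q = 0.006236

[J]_eq = 0.005906 M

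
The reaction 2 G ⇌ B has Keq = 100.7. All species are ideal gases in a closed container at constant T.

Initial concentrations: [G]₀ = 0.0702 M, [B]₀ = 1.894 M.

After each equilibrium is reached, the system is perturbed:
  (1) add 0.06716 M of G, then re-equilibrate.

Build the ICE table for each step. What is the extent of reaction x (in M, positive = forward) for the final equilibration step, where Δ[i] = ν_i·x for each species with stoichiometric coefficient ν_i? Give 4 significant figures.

Q₀ = 384.3 vs Keq = 100.7 ⇒ Q>K, reverse
Step 1:
                    G           B
  I            0.0702       1.894
  C           0.06575    -0.03287
  E            0.1359       1.861
  solve Keq expr → x = -0.03287; check Q = 100.7
Then add 0.06716 M of G.
Step 2:
                    G           B
  I            0.2031       1.861
  C          -0.06596     0.03298
  E            0.1371       1.894
  solve Keq expr → x = 0.03298; check Q = 100.7

x = 0.03298 M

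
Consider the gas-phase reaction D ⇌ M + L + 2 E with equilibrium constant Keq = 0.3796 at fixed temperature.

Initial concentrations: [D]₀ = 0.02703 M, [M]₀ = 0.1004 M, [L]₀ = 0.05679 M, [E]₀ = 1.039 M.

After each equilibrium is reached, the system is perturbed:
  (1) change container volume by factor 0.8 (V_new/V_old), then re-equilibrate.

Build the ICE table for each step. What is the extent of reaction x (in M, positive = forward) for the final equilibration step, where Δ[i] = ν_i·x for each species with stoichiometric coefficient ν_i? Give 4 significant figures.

Q₀ = 0.2277 vs Keq = 0.3796 ⇒ Q<K, forward
Step 1:
                   D          M          L          E
  Initial    0.02703     0.1004    0.05679      1.039
  Change   -0.007012   0.007012   0.007012    0.01402
  Equil      0.02002     0.1074     0.0638      1.053
  solve Keq expr → x = 0.007012; check Q = 0.3796
Then change container volume by factor 0.8 (V_new/V_old).
Step 2:
                   D          M          L          E
  Initial    0.02502     0.1343    0.07975      1.316
  Change      0.0117    -0.0117    -0.0117    -0.0234
  Equil      0.03673     0.1226    0.06805      1.293
  solve Keq expr → x = -0.0117; check Q = 0.3796

x = -0.0117 M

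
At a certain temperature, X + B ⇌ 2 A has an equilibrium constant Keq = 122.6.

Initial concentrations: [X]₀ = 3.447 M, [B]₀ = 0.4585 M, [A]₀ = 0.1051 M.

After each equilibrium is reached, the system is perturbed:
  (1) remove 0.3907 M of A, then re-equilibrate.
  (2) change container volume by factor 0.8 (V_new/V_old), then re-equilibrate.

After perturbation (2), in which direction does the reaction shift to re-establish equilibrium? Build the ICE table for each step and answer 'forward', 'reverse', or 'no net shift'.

Q₀ = 0.006989 vs Keq = 122.6 ⇒ Q<K, forward
Step 1:
                   X          B          A
  init         3.447     0.4585     0.1051
  Δ          -0.4557    -0.4557     0.9114
  eq           2.991   0.002817      1.016
  solve Keq expr → x = 0.4557; check Q = 122.6
Then remove 0.3907 M of A.
Step 2:
                   X          B          A
  init         2.991   0.002817     0.6258
  Δ        -0.001737  -0.001737   0.003474
  eq            2.99    0.00108     0.6292
  solve Keq expr → x = 0.001737; check Q = 122.6
Then change container volume by factor 0.8 (V_new/V_old).
Step 3:
                   X          B          A
  init         3.737    0.00135     0.7865
  Δ                0          0          0
  eq           3.737    0.00135     0.7865
  solve Keq expr → x = 0; check Q = 122.6

Direction: no net shift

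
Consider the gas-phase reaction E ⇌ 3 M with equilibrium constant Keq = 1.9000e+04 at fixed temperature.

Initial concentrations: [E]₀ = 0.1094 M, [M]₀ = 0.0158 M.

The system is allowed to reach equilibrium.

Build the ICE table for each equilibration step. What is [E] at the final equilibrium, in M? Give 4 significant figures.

Q₀ = 3.6054e-05 vs Keq = 1.9000e+04 ⇒ Q<K, forward
Step 1:
                  E         M
  I          0.1094    0.0158
  C         -0.1094    0.3282
  E       2.1424e-06     0.344
  solve Keq expr → x = 0.1094; check Q = 1.9000e+04

[E]_eq = 2.1424e-06 M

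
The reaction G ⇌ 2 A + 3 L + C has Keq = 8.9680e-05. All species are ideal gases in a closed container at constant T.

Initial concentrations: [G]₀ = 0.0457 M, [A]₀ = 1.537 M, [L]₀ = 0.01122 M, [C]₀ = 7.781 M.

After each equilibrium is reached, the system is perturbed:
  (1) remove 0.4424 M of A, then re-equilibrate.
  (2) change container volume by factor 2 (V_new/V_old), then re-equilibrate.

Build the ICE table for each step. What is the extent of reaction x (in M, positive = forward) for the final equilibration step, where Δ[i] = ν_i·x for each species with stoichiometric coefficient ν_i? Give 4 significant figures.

x = 0.002602 M

Q₀ = 5.6813e-04 vs Keq = 8.9680e-05 ⇒ Q>K, reverse
Step 1:
                   G          A          L          C
  I           0.0457      1.537    0.01122      7.781
  C         0.001691  -0.003382  -0.005073  -0.001691
  E          0.04739      1.534   0.006147      7.779
  solve Keq expr → x = -0.001691; check Q = 8.9680e-05
Then remove 0.4424 M of A.
Step 2:
                   G          A          L          C
  I          0.04739      1.091   0.006147      7.779
  C       -5.1095e-04   0.001022   0.001533 5.1095e-04
  E          0.04688      1.092    0.00768       7.78
  solve Keq expr → x = 5.1095e-04; check Q = 8.9680e-05
Then change container volume by factor 2 (V_new/V_old).
Step 3:
                   G          A          L          C
  I          0.02344     0.5461    0.00384       3.89
  C        -0.002602   0.005204   0.007806   0.002602
  E          0.02084     0.5513    0.01165      3.893
  solve Keq expr → x = 0.002602; check Q = 8.9680e-05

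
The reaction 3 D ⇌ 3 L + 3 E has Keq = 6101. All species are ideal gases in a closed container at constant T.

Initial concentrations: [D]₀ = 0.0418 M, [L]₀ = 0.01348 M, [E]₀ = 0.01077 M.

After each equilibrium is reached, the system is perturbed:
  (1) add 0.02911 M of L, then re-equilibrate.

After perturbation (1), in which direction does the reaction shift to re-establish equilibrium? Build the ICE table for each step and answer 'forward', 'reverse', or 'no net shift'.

Q₀ = 4.1897e-08 vs Keq = 6101 ⇒ Q<K, forward
Step 1:
                    D           L           E
  I            0.0418     0.01348     0.01077
  C          -0.04164     0.04164     0.04164
  E        1.5811e-04     0.05512     0.05241
  solve Keq expr → x = 0.01388; check Q = 6101
Then add 0.02911 M of L.
Step 2:
                    D           L           E
  I        1.5811e-04     0.08423     0.05241
  C        8.2878e-05 -8.2878e-05 -8.2878e-05
  E        2.4099e-04     0.08415     0.05233
  solve Keq expr → x = -2.7626e-05; check Q = 6101

Direction: reverse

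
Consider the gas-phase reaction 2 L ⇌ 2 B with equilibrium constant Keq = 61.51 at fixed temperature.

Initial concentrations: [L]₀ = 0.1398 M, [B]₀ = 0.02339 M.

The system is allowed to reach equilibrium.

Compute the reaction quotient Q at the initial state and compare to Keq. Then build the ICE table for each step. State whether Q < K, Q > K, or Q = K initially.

Q₀ = 0.02799 vs Keq = 61.51 ⇒ Q<K, forward
Step 1:
                  L         B
  I          0.1398   0.02339
  C         -0.1213    0.1213
  E         0.01845    0.1447
  solve Keq expr → x = 0.06067; check Q = 61.51

Q₀ = 0.02799; Q < K (proceeds forward)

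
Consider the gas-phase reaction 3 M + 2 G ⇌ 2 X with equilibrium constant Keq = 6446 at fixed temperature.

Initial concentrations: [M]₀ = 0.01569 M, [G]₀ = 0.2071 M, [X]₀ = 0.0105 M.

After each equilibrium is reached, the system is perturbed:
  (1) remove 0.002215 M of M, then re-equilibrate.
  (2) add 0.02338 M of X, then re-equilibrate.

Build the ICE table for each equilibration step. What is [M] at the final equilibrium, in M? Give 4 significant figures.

Q₀ = 665.5 vs Keq = 6446 ⇒ Q<K, forward
Step 1:
                   M          G          X
  Initial    0.01569     0.2071     0.0105
  Change    -0.00634  -0.004227   0.004227
  Equil      0.00935     0.2029    0.01473
  solve Keq expr → x = 0.002113; check Q = 6446
Then remove 0.002215 M of M.
Step 2:
                   M          G          X
  Initial   0.007135     0.2029    0.01473
  Change    0.001697   0.001131  -0.001131
  Equil     0.008832      0.204     0.0136
  solve Keq expr → x = -5.6566e-04; check Q = 6446
Then add 0.02338 M of X.
Step 3:
                   M          G          X
  Initial   0.008832      0.204    0.03698
  Change    0.006728   0.004485  -0.004485
  Equil      0.01556     0.2085    0.03249
  solve Keq expr → x = -0.002243; check Q = 6446

[M]_eq = 0.01556 M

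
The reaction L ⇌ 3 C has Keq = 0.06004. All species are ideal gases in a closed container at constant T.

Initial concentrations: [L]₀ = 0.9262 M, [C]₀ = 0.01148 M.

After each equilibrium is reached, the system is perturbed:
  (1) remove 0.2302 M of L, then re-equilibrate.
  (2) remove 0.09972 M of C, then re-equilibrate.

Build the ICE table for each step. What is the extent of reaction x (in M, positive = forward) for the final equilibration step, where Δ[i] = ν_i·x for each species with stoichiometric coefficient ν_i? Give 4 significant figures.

Q₀ = 1.6335e-06 vs Keq = 0.06004 ⇒ Q<K, forward
Step 1:
                   L          C
  init        0.9262    0.01148
  Δ          -0.1178     0.3533
  eq          0.8084     0.3648
  solve Keq expr → x = 0.1178; check Q = 0.06004
Then remove 0.2302 M of L.
Step 2:
                   L          C
  init        0.5782     0.3648
  Δ           0.0121    -0.0363
  eq          0.5903     0.3285
  solve Keq expr → x = -0.0121; check Q = 0.06004
Then remove 0.09972 M of C.
Step 3:
                   L          C
  init        0.5903     0.2288
  Δ         -0.03127    0.09381
  eq          0.5591     0.3226
  solve Keq expr → x = 0.03127; check Q = 0.06004

x = 0.03127 M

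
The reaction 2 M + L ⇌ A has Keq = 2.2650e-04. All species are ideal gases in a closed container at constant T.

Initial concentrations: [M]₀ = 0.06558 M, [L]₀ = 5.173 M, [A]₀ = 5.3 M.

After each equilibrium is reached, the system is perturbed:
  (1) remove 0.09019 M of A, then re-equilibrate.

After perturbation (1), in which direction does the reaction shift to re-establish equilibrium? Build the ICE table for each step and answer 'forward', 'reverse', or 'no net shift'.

Q₀ = 238.2 vs Keq = 2.2650e-04 ⇒ Q>K, reverse
Step 1:
                  M         L         A
  init      0.06558     5.173       5.3
  Δ           10.12      5.06     -5.06
  eq          10.18     10.23    0.2404
  solve Keq expr → x = -5.06; check Q = 2.2650e-04
Then remove 0.09019 M of A.
Step 2:
                  M         L         A
  init        10.18     10.23    0.1502
  Δ         -0.1616  -0.08078   0.08078
  eq          10.02     10.15     0.231
  solve Keq expr → x = 0.08078; check Q = 2.2650e-04

Direction: forward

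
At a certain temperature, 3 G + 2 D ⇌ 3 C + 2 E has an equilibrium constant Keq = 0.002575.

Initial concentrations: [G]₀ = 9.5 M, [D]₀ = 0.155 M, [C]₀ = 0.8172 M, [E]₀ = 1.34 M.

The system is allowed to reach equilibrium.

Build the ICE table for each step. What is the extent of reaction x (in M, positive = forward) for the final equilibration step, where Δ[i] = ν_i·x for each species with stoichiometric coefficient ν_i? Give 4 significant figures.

Q₀ = 0.04757 vs Keq = 0.002575 ⇒ Q>K, reverse
Step 1:
                  G         D         C         E
  Initial       9.5     0.155    0.8172      1.34
  Change     0.2516    0.1677   -0.2516   -0.1677
  Equil       9.752    0.3227    0.5656     1.172
  solve Keq expr → x = -0.08386; check Q = 0.002575

x = -0.08386 M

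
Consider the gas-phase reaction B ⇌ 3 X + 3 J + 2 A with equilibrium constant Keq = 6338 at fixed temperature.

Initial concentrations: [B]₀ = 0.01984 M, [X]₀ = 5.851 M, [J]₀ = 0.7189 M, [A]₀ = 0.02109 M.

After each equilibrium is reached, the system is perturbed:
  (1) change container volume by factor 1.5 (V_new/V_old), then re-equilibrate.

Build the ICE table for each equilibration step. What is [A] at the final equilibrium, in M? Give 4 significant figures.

[A]_eq = 0.04051 M

Q₀ = 1.668 vs Keq = 6338 ⇒ Q<K, forward
Step 1:
                   B          X          J          A
  init       0.01984      5.851     0.7189    0.02109
  Δ         -0.01978    0.05935    0.05935    0.03957
  eq      5.6495e-05       5.91     0.7783    0.06066
  solve Keq expr → x = 0.01978; check Q = 6338
Then change container volume by factor 1.5 (V_new/V_old).
Step 2:
                   B          X          J          A
  init    3.7663e-05       3.94     0.5188    0.04044
  Δ       -3.5450e-05 1.0635e-04 1.0635e-04 7.0899e-05
  eq      2.2136e-06       3.94     0.5189    0.04051
  solve Keq expr → x = 3.5450e-05; check Q = 6338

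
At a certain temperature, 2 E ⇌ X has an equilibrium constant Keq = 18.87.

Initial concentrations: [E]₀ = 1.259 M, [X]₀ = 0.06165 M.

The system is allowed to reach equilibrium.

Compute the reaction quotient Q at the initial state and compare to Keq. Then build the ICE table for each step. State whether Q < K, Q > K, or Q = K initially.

Q₀ = 0.03889; Q < K (proceeds forward)

Q₀ = 0.03889 vs Keq = 18.87 ⇒ Q<K, forward
Step 1:
                   E          X
  I            1.259    0.06165
  C            -1.08     0.5402
  E           0.1786     0.6019
  solve Keq expr → x = 0.5402; check Q = 18.87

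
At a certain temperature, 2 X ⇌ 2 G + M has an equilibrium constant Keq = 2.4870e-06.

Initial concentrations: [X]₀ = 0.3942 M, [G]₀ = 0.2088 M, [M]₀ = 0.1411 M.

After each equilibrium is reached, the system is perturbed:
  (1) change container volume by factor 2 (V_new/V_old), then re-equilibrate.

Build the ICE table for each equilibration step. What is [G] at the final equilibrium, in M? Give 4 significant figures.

[G]_eq = 0.003324 M

Q₀ = 0.03959 vs Keq = 2.4870e-06 ⇒ Q>K, reverse
Step 1:
                   X          G          M
  init        0.3942     0.2088     0.1411
  Δ            0.204     -0.204     -0.102
  eq          0.5982   0.004772    0.03909
  solve Keq expr → x = -0.102; check Q = 2.4870e-06
Then change container volume by factor 2 (V_new/V_old).
Step 2:
                   X          G          M
  init        0.2991   0.002386    0.01954
  Δ       -9.3807e-04 9.3807e-04 4.6903e-04
  eq          0.2982   0.003324    0.02001
  solve Keq expr → x = 4.6903e-04; check Q = 2.4870e-06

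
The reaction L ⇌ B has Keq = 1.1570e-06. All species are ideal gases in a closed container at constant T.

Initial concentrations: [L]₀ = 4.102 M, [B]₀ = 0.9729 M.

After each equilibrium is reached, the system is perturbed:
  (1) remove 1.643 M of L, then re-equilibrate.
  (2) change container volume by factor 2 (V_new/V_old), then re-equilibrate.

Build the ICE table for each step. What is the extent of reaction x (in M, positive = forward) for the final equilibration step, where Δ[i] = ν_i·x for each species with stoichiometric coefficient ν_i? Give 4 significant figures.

x = 0 M

Q₀ = 0.2372 vs Keq = 1.1570e-06 ⇒ Q>K, reverse
Step 1:
                    L           B
  init          4.102      0.9729
  Δ            0.9729     -0.9729
  eq            5.075  5.8717e-06
  solve Keq expr → x = -0.9729; check Q = 1.1570e-06
Then remove 1.643 M of L.
Step 2:
                    L           B
  init          3.432  5.8717e-06
  Δ        1.9009e-06 -1.9009e-06
  eq            3.432  3.9707e-06
  solve Keq expr → x = -1.9009e-06; check Q = 1.1570e-06
Then change container volume by factor 2 (V_new/V_old).
Step 3:
                    L           B
  init          1.716  1.9854e-06
  Δ                 0           0
  eq            1.716  1.9854e-06
  solve Keq expr → x = 0; check Q = 1.1570e-06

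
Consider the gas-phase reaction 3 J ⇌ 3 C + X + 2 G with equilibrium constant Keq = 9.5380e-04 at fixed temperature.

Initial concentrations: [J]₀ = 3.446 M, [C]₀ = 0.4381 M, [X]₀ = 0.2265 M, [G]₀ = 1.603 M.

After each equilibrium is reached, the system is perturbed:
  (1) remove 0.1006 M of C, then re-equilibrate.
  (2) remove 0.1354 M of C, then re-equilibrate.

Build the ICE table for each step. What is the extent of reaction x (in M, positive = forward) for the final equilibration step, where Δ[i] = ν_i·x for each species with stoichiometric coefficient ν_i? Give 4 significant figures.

x = 0.03305 M

Q₀ = 0.001196 vs Keq = 9.5380e-04 ⇒ Q>K, reverse
Step 1:
                    J           C           X           G
  init          3.446      0.4381      0.2265       1.603
  Δ           0.02212    -0.02212   -0.007374    -0.01475
  eq            3.468       0.416      0.2191       1.588
  solve Keq expr → x = -0.007374; check Q = 9.5380e-04
Then remove 0.1006 M of C.
Step 2:
                    J           C           X           G
  init          3.468      0.3154      0.2191       1.588
  Δ          -0.07082     0.07082     0.02361     0.04722
  eq            3.397      0.3862      0.2427       1.635
  solve Keq expr → x = 0.02361; check Q = 9.5380e-04
Then remove 0.1354 M of C.
Step 3:
                    J           C           X           G
  init          3.397      0.2508      0.2427       1.635
  Δ          -0.09914     0.09914     0.03305      0.0661
  eq            3.298      0.3499      0.2758       1.702
  solve Keq expr → x = 0.03305; check Q = 9.5380e-04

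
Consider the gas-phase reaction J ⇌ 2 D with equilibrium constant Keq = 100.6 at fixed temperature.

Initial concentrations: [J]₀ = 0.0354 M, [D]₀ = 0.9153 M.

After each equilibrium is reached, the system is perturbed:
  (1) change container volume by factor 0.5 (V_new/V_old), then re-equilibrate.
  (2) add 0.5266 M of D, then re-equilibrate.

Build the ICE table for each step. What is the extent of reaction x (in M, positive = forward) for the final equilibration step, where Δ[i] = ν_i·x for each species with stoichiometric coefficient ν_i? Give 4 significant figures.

x = -0.02067 M

Q₀ = 23.67 vs Keq = 100.6 ⇒ Q<K, forward
Step 1:
                  J         D
  Initial    0.0354    0.9153
  Change    -0.0261   0.05219
  Equil    0.009305    0.9675
  solve Keq expr → x = 0.0261; check Q = 100.6
Then change container volume by factor 0.5 (V_new/V_old).
Step 2:
                  J         D
  Initial   0.01861     1.935
  Change    0.01729  -0.03458
  Equil      0.0359       1.9
  solve Keq expr → x = -0.01729; check Q = 100.6
Then add 0.5266 M of D.
Step 3:
                  J         D
  Initial    0.0359     2.427
  Change    0.02067  -0.04135
  Equil     0.05657     2.386
  solve Keq expr → x = -0.02067; check Q = 100.6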